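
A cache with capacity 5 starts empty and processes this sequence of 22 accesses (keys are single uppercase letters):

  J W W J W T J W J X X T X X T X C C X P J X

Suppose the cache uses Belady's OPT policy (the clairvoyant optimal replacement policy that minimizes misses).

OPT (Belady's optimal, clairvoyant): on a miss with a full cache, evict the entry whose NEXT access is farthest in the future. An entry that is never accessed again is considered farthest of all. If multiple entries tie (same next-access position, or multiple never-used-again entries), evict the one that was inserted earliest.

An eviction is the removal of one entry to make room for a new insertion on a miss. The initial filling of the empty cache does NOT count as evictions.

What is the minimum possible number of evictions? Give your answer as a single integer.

OPT (Belady) simulation (capacity=5):
  1. access J: MISS. Cache: [J]
  2. access W: MISS. Cache: [J W]
  3. access W: HIT. Next use of W: step 5. Cache: [J W]
  4. access J: HIT. Next use of J: step 7. Cache: [J W]
  5. access W: HIT. Next use of W: step 8. Cache: [J W]
  6. access T: MISS. Cache: [J W T]
  7. access J: HIT. Next use of J: step 9. Cache: [J W T]
  8. access W: HIT. Next use of W: never. Cache: [J W T]
  9. access J: HIT. Next use of J: step 21. Cache: [J W T]
  10. access X: MISS. Cache: [J W T X]
  11. access X: HIT. Next use of X: step 13. Cache: [J W T X]
  12. access T: HIT. Next use of T: step 15. Cache: [J W T X]
  13. access X: HIT. Next use of X: step 14. Cache: [J W T X]
  14. access X: HIT. Next use of X: step 16. Cache: [J W T X]
  15. access T: HIT. Next use of T: never. Cache: [J W T X]
  16. access X: HIT. Next use of X: step 19. Cache: [J W T X]
  17. access C: MISS. Cache: [J W T X C]
  18. access C: HIT. Next use of C: never. Cache: [J W T X C]
  19. access X: HIT. Next use of X: step 22. Cache: [J W T X C]
  20. access P: MISS, evict W (next use: never). Cache: [J T X C P]
  21. access J: HIT. Next use of J: never. Cache: [J T X C P]
  22. access X: HIT. Next use of X: never. Cache: [J T X C P]
Total: 16 hits, 6 misses, 1 evictions

Answer: 1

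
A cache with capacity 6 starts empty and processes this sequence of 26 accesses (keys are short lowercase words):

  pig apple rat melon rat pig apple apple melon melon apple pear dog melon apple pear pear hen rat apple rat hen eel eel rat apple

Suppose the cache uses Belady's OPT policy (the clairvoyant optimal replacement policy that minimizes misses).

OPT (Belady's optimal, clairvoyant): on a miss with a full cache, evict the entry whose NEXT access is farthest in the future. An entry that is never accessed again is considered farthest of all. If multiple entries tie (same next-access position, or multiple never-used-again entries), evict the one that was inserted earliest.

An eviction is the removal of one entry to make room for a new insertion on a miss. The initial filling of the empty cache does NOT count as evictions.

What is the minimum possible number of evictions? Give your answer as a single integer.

OPT (Belady) simulation (capacity=6):
  1. access pig: MISS. Cache: [pig]
  2. access apple: MISS. Cache: [pig apple]
  3. access rat: MISS. Cache: [pig apple rat]
  4. access melon: MISS. Cache: [pig apple rat melon]
  5. access rat: HIT. Next use of rat: step 19. Cache: [pig apple rat melon]
  6. access pig: HIT. Next use of pig: never. Cache: [pig apple rat melon]
  7. access apple: HIT. Next use of apple: step 8. Cache: [pig apple rat melon]
  8. access apple: HIT. Next use of apple: step 11. Cache: [pig apple rat melon]
  9. access melon: HIT. Next use of melon: step 10. Cache: [pig apple rat melon]
  10. access melon: HIT. Next use of melon: step 14. Cache: [pig apple rat melon]
  11. access apple: HIT. Next use of apple: step 15. Cache: [pig apple rat melon]
  12. access pear: MISS. Cache: [pig apple rat melon pear]
  13. access dog: MISS. Cache: [pig apple rat melon pear dog]
  14. access melon: HIT. Next use of melon: never. Cache: [pig apple rat melon pear dog]
  15. access apple: HIT. Next use of apple: step 20. Cache: [pig apple rat melon pear dog]
  16. access pear: HIT. Next use of pear: step 17. Cache: [pig apple rat melon pear dog]
  17. access pear: HIT. Next use of pear: never. Cache: [pig apple rat melon pear dog]
  18. access hen: MISS, evict pig (next use: never). Cache: [apple rat melon pear dog hen]
  19. access rat: HIT. Next use of rat: step 21. Cache: [apple rat melon pear dog hen]
  20. access apple: HIT. Next use of apple: step 26. Cache: [apple rat melon pear dog hen]
  21. access rat: HIT. Next use of rat: step 25. Cache: [apple rat melon pear dog hen]
  22. access hen: HIT. Next use of hen: never. Cache: [apple rat melon pear dog hen]
  23. access eel: MISS, evict melon (next use: never). Cache: [apple rat pear dog hen eel]
  24. access eel: HIT. Next use of eel: never. Cache: [apple rat pear dog hen eel]
  25. access rat: HIT. Next use of rat: never. Cache: [apple rat pear dog hen eel]
  26. access apple: HIT. Next use of apple: never. Cache: [apple rat pear dog hen eel]
Total: 18 hits, 8 misses, 2 evictions

Answer: 2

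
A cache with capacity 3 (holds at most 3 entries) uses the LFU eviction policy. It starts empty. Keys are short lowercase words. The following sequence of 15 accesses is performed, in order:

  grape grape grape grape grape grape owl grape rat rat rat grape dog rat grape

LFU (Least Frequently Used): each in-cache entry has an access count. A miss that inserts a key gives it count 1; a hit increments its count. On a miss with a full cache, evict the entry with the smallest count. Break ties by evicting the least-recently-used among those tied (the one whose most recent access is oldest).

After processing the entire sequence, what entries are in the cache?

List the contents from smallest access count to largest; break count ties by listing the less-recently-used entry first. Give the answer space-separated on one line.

Answer: dog rat grape

Derivation:
LFU simulation (capacity=3):
  1. access grape: MISS. Cache: [grape(c=1)]
  2. access grape: HIT, count now 2. Cache: [grape(c=2)]
  3. access grape: HIT, count now 3. Cache: [grape(c=3)]
  4. access grape: HIT, count now 4. Cache: [grape(c=4)]
  5. access grape: HIT, count now 5. Cache: [grape(c=5)]
  6. access grape: HIT, count now 6. Cache: [grape(c=6)]
  7. access owl: MISS. Cache: [owl(c=1) grape(c=6)]
  8. access grape: HIT, count now 7. Cache: [owl(c=1) grape(c=7)]
  9. access rat: MISS. Cache: [owl(c=1) rat(c=1) grape(c=7)]
  10. access rat: HIT, count now 2. Cache: [owl(c=1) rat(c=2) grape(c=7)]
  11. access rat: HIT, count now 3. Cache: [owl(c=1) rat(c=3) grape(c=7)]
  12. access grape: HIT, count now 8. Cache: [owl(c=1) rat(c=3) grape(c=8)]
  13. access dog: MISS, evict owl(c=1). Cache: [dog(c=1) rat(c=3) grape(c=8)]
  14. access rat: HIT, count now 4. Cache: [dog(c=1) rat(c=4) grape(c=8)]
  15. access grape: HIT, count now 9. Cache: [dog(c=1) rat(c=4) grape(c=9)]
Total: 11 hits, 4 misses, 1 evictions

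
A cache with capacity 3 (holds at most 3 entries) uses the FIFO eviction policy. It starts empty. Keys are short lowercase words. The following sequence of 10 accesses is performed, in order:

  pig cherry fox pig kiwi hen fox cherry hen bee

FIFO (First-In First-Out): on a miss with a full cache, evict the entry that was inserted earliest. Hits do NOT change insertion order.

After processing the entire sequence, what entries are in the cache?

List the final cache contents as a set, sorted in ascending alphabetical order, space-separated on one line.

Answer: bee cherry hen

Derivation:
FIFO simulation (capacity=3):
  1. access pig: MISS. Cache (old->new): [pig]
  2. access cherry: MISS. Cache (old->new): [pig cherry]
  3. access fox: MISS. Cache (old->new): [pig cherry fox]
  4. access pig: HIT. Cache (old->new): [pig cherry fox]
  5. access kiwi: MISS, evict pig. Cache (old->new): [cherry fox kiwi]
  6. access hen: MISS, evict cherry. Cache (old->new): [fox kiwi hen]
  7. access fox: HIT. Cache (old->new): [fox kiwi hen]
  8. access cherry: MISS, evict fox. Cache (old->new): [kiwi hen cherry]
  9. access hen: HIT. Cache (old->new): [kiwi hen cherry]
  10. access bee: MISS, evict kiwi. Cache (old->new): [hen cherry bee]
Total: 3 hits, 7 misses, 4 evictions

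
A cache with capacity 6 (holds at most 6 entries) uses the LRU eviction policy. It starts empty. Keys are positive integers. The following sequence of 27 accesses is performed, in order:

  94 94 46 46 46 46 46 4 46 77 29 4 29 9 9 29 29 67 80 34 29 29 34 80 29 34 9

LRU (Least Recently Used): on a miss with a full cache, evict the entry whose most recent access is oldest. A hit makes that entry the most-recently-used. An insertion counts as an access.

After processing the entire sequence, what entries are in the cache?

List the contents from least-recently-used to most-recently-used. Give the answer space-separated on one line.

Answer: 4 67 80 29 34 9

Derivation:
LRU simulation (capacity=6):
  1. access 94: MISS. Cache (LRU->MRU): [94]
  2. access 94: HIT. Cache (LRU->MRU): [94]
  3. access 46: MISS. Cache (LRU->MRU): [94 46]
  4. access 46: HIT. Cache (LRU->MRU): [94 46]
  5. access 46: HIT. Cache (LRU->MRU): [94 46]
  6. access 46: HIT. Cache (LRU->MRU): [94 46]
  7. access 46: HIT. Cache (LRU->MRU): [94 46]
  8. access 4: MISS. Cache (LRU->MRU): [94 46 4]
  9. access 46: HIT. Cache (LRU->MRU): [94 4 46]
  10. access 77: MISS. Cache (LRU->MRU): [94 4 46 77]
  11. access 29: MISS. Cache (LRU->MRU): [94 4 46 77 29]
  12. access 4: HIT. Cache (LRU->MRU): [94 46 77 29 4]
  13. access 29: HIT. Cache (LRU->MRU): [94 46 77 4 29]
  14. access 9: MISS. Cache (LRU->MRU): [94 46 77 4 29 9]
  15. access 9: HIT. Cache (LRU->MRU): [94 46 77 4 29 9]
  16. access 29: HIT. Cache (LRU->MRU): [94 46 77 4 9 29]
  17. access 29: HIT. Cache (LRU->MRU): [94 46 77 4 9 29]
  18. access 67: MISS, evict 94. Cache (LRU->MRU): [46 77 4 9 29 67]
  19. access 80: MISS, evict 46. Cache (LRU->MRU): [77 4 9 29 67 80]
  20. access 34: MISS, evict 77. Cache (LRU->MRU): [4 9 29 67 80 34]
  21. access 29: HIT. Cache (LRU->MRU): [4 9 67 80 34 29]
  22. access 29: HIT. Cache (LRU->MRU): [4 9 67 80 34 29]
  23. access 34: HIT. Cache (LRU->MRU): [4 9 67 80 29 34]
  24. access 80: HIT. Cache (LRU->MRU): [4 9 67 29 34 80]
  25. access 29: HIT. Cache (LRU->MRU): [4 9 67 34 80 29]
  26. access 34: HIT. Cache (LRU->MRU): [4 9 67 80 29 34]
  27. access 9: HIT. Cache (LRU->MRU): [4 67 80 29 34 9]
Total: 18 hits, 9 misses, 3 evictions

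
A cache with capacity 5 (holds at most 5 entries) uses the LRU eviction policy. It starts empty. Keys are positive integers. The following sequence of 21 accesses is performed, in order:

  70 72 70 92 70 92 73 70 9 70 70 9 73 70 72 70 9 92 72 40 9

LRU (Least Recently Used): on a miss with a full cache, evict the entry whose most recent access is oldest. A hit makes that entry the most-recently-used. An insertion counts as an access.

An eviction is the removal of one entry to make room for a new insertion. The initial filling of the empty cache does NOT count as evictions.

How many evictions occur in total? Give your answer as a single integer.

Answer: 1

Derivation:
LRU simulation (capacity=5):
  1. access 70: MISS. Cache (LRU->MRU): [70]
  2. access 72: MISS. Cache (LRU->MRU): [70 72]
  3. access 70: HIT. Cache (LRU->MRU): [72 70]
  4. access 92: MISS. Cache (LRU->MRU): [72 70 92]
  5. access 70: HIT. Cache (LRU->MRU): [72 92 70]
  6. access 92: HIT. Cache (LRU->MRU): [72 70 92]
  7. access 73: MISS. Cache (LRU->MRU): [72 70 92 73]
  8. access 70: HIT. Cache (LRU->MRU): [72 92 73 70]
  9. access 9: MISS. Cache (LRU->MRU): [72 92 73 70 9]
  10. access 70: HIT. Cache (LRU->MRU): [72 92 73 9 70]
  11. access 70: HIT. Cache (LRU->MRU): [72 92 73 9 70]
  12. access 9: HIT. Cache (LRU->MRU): [72 92 73 70 9]
  13. access 73: HIT. Cache (LRU->MRU): [72 92 70 9 73]
  14. access 70: HIT. Cache (LRU->MRU): [72 92 9 73 70]
  15. access 72: HIT. Cache (LRU->MRU): [92 9 73 70 72]
  16. access 70: HIT. Cache (LRU->MRU): [92 9 73 72 70]
  17. access 9: HIT. Cache (LRU->MRU): [92 73 72 70 9]
  18. access 92: HIT. Cache (LRU->MRU): [73 72 70 9 92]
  19. access 72: HIT. Cache (LRU->MRU): [73 70 9 92 72]
  20. access 40: MISS, evict 73. Cache (LRU->MRU): [70 9 92 72 40]
  21. access 9: HIT. Cache (LRU->MRU): [70 92 72 40 9]
Total: 15 hits, 6 misses, 1 evictions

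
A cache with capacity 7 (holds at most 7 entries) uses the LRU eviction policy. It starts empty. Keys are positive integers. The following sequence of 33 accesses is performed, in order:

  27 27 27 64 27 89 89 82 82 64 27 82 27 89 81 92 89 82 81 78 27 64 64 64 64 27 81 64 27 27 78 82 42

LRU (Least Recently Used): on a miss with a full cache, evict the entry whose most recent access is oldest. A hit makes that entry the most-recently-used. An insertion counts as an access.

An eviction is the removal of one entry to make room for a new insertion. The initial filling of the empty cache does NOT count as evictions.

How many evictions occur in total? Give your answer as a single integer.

Answer: 1

Derivation:
LRU simulation (capacity=7):
  1. access 27: MISS. Cache (LRU->MRU): [27]
  2. access 27: HIT. Cache (LRU->MRU): [27]
  3. access 27: HIT. Cache (LRU->MRU): [27]
  4. access 64: MISS. Cache (LRU->MRU): [27 64]
  5. access 27: HIT. Cache (LRU->MRU): [64 27]
  6. access 89: MISS. Cache (LRU->MRU): [64 27 89]
  7. access 89: HIT. Cache (LRU->MRU): [64 27 89]
  8. access 82: MISS. Cache (LRU->MRU): [64 27 89 82]
  9. access 82: HIT. Cache (LRU->MRU): [64 27 89 82]
  10. access 64: HIT. Cache (LRU->MRU): [27 89 82 64]
  11. access 27: HIT. Cache (LRU->MRU): [89 82 64 27]
  12. access 82: HIT. Cache (LRU->MRU): [89 64 27 82]
  13. access 27: HIT. Cache (LRU->MRU): [89 64 82 27]
  14. access 89: HIT. Cache (LRU->MRU): [64 82 27 89]
  15. access 81: MISS. Cache (LRU->MRU): [64 82 27 89 81]
  16. access 92: MISS. Cache (LRU->MRU): [64 82 27 89 81 92]
  17. access 89: HIT. Cache (LRU->MRU): [64 82 27 81 92 89]
  18. access 82: HIT. Cache (LRU->MRU): [64 27 81 92 89 82]
  19. access 81: HIT. Cache (LRU->MRU): [64 27 92 89 82 81]
  20. access 78: MISS. Cache (LRU->MRU): [64 27 92 89 82 81 78]
  21. access 27: HIT. Cache (LRU->MRU): [64 92 89 82 81 78 27]
  22. access 64: HIT. Cache (LRU->MRU): [92 89 82 81 78 27 64]
  23. access 64: HIT. Cache (LRU->MRU): [92 89 82 81 78 27 64]
  24. access 64: HIT. Cache (LRU->MRU): [92 89 82 81 78 27 64]
  25. access 64: HIT. Cache (LRU->MRU): [92 89 82 81 78 27 64]
  26. access 27: HIT. Cache (LRU->MRU): [92 89 82 81 78 64 27]
  27. access 81: HIT. Cache (LRU->MRU): [92 89 82 78 64 27 81]
  28. access 64: HIT. Cache (LRU->MRU): [92 89 82 78 27 81 64]
  29. access 27: HIT. Cache (LRU->MRU): [92 89 82 78 81 64 27]
  30. access 27: HIT. Cache (LRU->MRU): [92 89 82 78 81 64 27]
  31. access 78: HIT. Cache (LRU->MRU): [92 89 82 81 64 27 78]
  32. access 82: HIT. Cache (LRU->MRU): [92 89 81 64 27 78 82]
  33. access 42: MISS, evict 92. Cache (LRU->MRU): [89 81 64 27 78 82 42]
Total: 25 hits, 8 misses, 1 evictions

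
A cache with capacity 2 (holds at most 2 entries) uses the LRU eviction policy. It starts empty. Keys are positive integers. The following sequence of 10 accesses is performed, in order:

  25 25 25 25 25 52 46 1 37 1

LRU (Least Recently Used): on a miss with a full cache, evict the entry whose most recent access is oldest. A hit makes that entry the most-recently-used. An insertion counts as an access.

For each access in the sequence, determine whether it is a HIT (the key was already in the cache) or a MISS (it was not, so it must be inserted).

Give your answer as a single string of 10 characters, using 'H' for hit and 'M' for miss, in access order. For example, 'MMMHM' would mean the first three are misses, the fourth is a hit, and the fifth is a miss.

Answer: MHHHHMMMMH

Derivation:
LRU simulation (capacity=2):
  1. access 25: MISS. Cache (LRU->MRU): [25]
  2. access 25: HIT. Cache (LRU->MRU): [25]
  3. access 25: HIT. Cache (LRU->MRU): [25]
  4. access 25: HIT. Cache (LRU->MRU): [25]
  5. access 25: HIT. Cache (LRU->MRU): [25]
  6. access 52: MISS. Cache (LRU->MRU): [25 52]
  7. access 46: MISS, evict 25. Cache (LRU->MRU): [52 46]
  8. access 1: MISS, evict 52. Cache (LRU->MRU): [46 1]
  9. access 37: MISS, evict 46. Cache (LRU->MRU): [1 37]
  10. access 1: HIT. Cache (LRU->MRU): [37 1]
Total: 5 hits, 5 misses, 3 evictions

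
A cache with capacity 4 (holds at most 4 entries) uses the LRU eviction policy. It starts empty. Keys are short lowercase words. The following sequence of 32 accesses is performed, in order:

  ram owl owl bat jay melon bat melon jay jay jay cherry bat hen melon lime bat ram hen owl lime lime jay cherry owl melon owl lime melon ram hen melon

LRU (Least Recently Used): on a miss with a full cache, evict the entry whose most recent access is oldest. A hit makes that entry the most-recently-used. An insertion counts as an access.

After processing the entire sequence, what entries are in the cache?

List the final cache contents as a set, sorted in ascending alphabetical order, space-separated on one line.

Answer: hen lime melon ram

Derivation:
LRU simulation (capacity=4):
  1. access ram: MISS. Cache (LRU->MRU): [ram]
  2. access owl: MISS. Cache (LRU->MRU): [ram owl]
  3. access owl: HIT. Cache (LRU->MRU): [ram owl]
  4. access bat: MISS. Cache (LRU->MRU): [ram owl bat]
  5. access jay: MISS. Cache (LRU->MRU): [ram owl bat jay]
  6. access melon: MISS, evict ram. Cache (LRU->MRU): [owl bat jay melon]
  7. access bat: HIT. Cache (LRU->MRU): [owl jay melon bat]
  8. access melon: HIT. Cache (LRU->MRU): [owl jay bat melon]
  9. access jay: HIT. Cache (LRU->MRU): [owl bat melon jay]
  10. access jay: HIT. Cache (LRU->MRU): [owl bat melon jay]
  11. access jay: HIT. Cache (LRU->MRU): [owl bat melon jay]
  12. access cherry: MISS, evict owl. Cache (LRU->MRU): [bat melon jay cherry]
  13. access bat: HIT. Cache (LRU->MRU): [melon jay cherry bat]
  14. access hen: MISS, evict melon. Cache (LRU->MRU): [jay cherry bat hen]
  15. access melon: MISS, evict jay. Cache (LRU->MRU): [cherry bat hen melon]
  16. access lime: MISS, evict cherry. Cache (LRU->MRU): [bat hen melon lime]
  17. access bat: HIT. Cache (LRU->MRU): [hen melon lime bat]
  18. access ram: MISS, evict hen. Cache (LRU->MRU): [melon lime bat ram]
  19. access hen: MISS, evict melon. Cache (LRU->MRU): [lime bat ram hen]
  20. access owl: MISS, evict lime. Cache (LRU->MRU): [bat ram hen owl]
  21. access lime: MISS, evict bat. Cache (LRU->MRU): [ram hen owl lime]
  22. access lime: HIT. Cache (LRU->MRU): [ram hen owl lime]
  23. access jay: MISS, evict ram. Cache (LRU->MRU): [hen owl lime jay]
  24. access cherry: MISS, evict hen. Cache (LRU->MRU): [owl lime jay cherry]
  25. access owl: HIT. Cache (LRU->MRU): [lime jay cherry owl]
  26. access melon: MISS, evict lime. Cache (LRU->MRU): [jay cherry owl melon]
  27. access owl: HIT. Cache (LRU->MRU): [jay cherry melon owl]
  28. access lime: MISS, evict jay. Cache (LRU->MRU): [cherry melon owl lime]
  29. access melon: HIT. Cache (LRU->MRU): [cherry owl lime melon]
  30. access ram: MISS, evict cherry. Cache (LRU->MRU): [owl lime melon ram]
  31. access hen: MISS, evict owl. Cache (LRU->MRU): [lime melon ram hen]
  32. access melon: HIT. Cache (LRU->MRU): [lime ram hen melon]
Total: 13 hits, 19 misses, 15 evictions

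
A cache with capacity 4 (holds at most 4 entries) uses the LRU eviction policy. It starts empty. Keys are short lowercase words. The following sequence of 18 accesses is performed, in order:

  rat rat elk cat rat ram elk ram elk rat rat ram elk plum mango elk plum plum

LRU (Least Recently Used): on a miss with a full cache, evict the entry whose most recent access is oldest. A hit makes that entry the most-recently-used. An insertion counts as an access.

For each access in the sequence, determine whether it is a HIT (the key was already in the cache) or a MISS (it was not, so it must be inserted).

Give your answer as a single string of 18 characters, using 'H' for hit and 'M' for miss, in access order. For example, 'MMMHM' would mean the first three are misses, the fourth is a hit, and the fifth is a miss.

Answer: MHMMHMHHHHHHHMMHHH

Derivation:
LRU simulation (capacity=4):
  1. access rat: MISS. Cache (LRU->MRU): [rat]
  2. access rat: HIT. Cache (LRU->MRU): [rat]
  3. access elk: MISS. Cache (LRU->MRU): [rat elk]
  4. access cat: MISS. Cache (LRU->MRU): [rat elk cat]
  5. access rat: HIT. Cache (LRU->MRU): [elk cat rat]
  6. access ram: MISS. Cache (LRU->MRU): [elk cat rat ram]
  7. access elk: HIT. Cache (LRU->MRU): [cat rat ram elk]
  8. access ram: HIT. Cache (LRU->MRU): [cat rat elk ram]
  9. access elk: HIT. Cache (LRU->MRU): [cat rat ram elk]
  10. access rat: HIT. Cache (LRU->MRU): [cat ram elk rat]
  11. access rat: HIT. Cache (LRU->MRU): [cat ram elk rat]
  12. access ram: HIT. Cache (LRU->MRU): [cat elk rat ram]
  13. access elk: HIT. Cache (LRU->MRU): [cat rat ram elk]
  14. access plum: MISS, evict cat. Cache (LRU->MRU): [rat ram elk plum]
  15. access mango: MISS, evict rat. Cache (LRU->MRU): [ram elk plum mango]
  16. access elk: HIT. Cache (LRU->MRU): [ram plum mango elk]
  17. access plum: HIT. Cache (LRU->MRU): [ram mango elk plum]
  18. access plum: HIT. Cache (LRU->MRU): [ram mango elk plum]
Total: 12 hits, 6 misses, 2 evictions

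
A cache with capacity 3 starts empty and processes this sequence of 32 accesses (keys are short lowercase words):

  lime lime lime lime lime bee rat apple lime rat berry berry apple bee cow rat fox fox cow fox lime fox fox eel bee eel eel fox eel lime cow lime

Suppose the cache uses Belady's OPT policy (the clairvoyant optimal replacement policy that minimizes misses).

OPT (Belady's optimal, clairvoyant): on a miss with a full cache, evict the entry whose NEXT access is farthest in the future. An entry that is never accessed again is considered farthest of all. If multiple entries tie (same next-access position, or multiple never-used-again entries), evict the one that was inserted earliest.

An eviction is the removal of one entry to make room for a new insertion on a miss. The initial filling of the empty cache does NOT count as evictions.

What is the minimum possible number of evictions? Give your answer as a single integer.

Answer: 9

Derivation:
OPT (Belady) simulation (capacity=3):
  1. access lime: MISS. Cache: [lime]
  2. access lime: HIT. Next use of lime: step 3. Cache: [lime]
  3. access lime: HIT. Next use of lime: step 4. Cache: [lime]
  4. access lime: HIT. Next use of lime: step 5. Cache: [lime]
  5. access lime: HIT. Next use of lime: step 9. Cache: [lime]
  6. access bee: MISS. Cache: [lime bee]
  7. access rat: MISS. Cache: [lime bee rat]
  8. access apple: MISS, evict bee (next use: step 14). Cache: [lime rat apple]
  9. access lime: HIT. Next use of lime: step 21. Cache: [lime rat apple]
  10. access rat: HIT. Next use of rat: step 16. Cache: [lime rat apple]
  11. access berry: MISS, evict lime (next use: step 21). Cache: [rat apple berry]
  12. access berry: HIT. Next use of berry: never. Cache: [rat apple berry]
  13. access apple: HIT. Next use of apple: never. Cache: [rat apple berry]
  14. access bee: MISS, evict apple (next use: never). Cache: [rat berry bee]
  15. access cow: MISS, evict berry (next use: never). Cache: [rat bee cow]
  16. access rat: HIT. Next use of rat: never. Cache: [rat bee cow]
  17. access fox: MISS, evict rat (next use: never). Cache: [bee cow fox]
  18. access fox: HIT. Next use of fox: step 20. Cache: [bee cow fox]
  19. access cow: HIT. Next use of cow: step 31. Cache: [bee cow fox]
  20. access fox: HIT. Next use of fox: step 22. Cache: [bee cow fox]
  21. access lime: MISS, evict cow (next use: step 31). Cache: [bee fox lime]
  22. access fox: HIT. Next use of fox: step 23. Cache: [bee fox lime]
  23. access fox: HIT. Next use of fox: step 28. Cache: [bee fox lime]
  24. access eel: MISS, evict lime (next use: step 30). Cache: [bee fox eel]
  25. access bee: HIT. Next use of bee: never. Cache: [bee fox eel]
  26. access eel: HIT. Next use of eel: step 27. Cache: [bee fox eel]
  27. access eel: HIT. Next use of eel: step 29. Cache: [bee fox eel]
  28. access fox: HIT. Next use of fox: never. Cache: [bee fox eel]
  29. access eel: HIT. Next use of eel: never. Cache: [bee fox eel]
  30. access lime: MISS, evict bee (next use: never). Cache: [fox eel lime]
  31. access cow: MISS, evict fox (next use: never). Cache: [eel lime cow]
  32. access lime: HIT. Next use of lime: never. Cache: [eel lime cow]
Total: 20 hits, 12 misses, 9 evictions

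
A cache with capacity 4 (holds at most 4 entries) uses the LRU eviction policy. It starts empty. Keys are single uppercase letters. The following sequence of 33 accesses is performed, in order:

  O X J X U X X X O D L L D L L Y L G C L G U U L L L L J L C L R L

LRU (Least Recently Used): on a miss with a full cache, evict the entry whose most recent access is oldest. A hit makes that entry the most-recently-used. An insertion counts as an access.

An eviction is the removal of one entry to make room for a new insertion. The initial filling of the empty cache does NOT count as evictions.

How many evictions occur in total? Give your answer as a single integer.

LRU simulation (capacity=4):
  1. access O: MISS. Cache (LRU->MRU): [O]
  2. access X: MISS. Cache (LRU->MRU): [O X]
  3. access J: MISS. Cache (LRU->MRU): [O X J]
  4. access X: HIT. Cache (LRU->MRU): [O J X]
  5. access U: MISS. Cache (LRU->MRU): [O J X U]
  6. access X: HIT. Cache (LRU->MRU): [O J U X]
  7. access X: HIT. Cache (LRU->MRU): [O J U X]
  8. access X: HIT. Cache (LRU->MRU): [O J U X]
  9. access O: HIT. Cache (LRU->MRU): [J U X O]
  10. access D: MISS, evict J. Cache (LRU->MRU): [U X O D]
  11. access L: MISS, evict U. Cache (LRU->MRU): [X O D L]
  12. access L: HIT. Cache (LRU->MRU): [X O D L]
  13. access D: HIT. Cache (LRU->MRU): [X O L D]
  14. access L: HIT. Cache (LRU->MRU): [X O D L]
  15. access L: HIT. Cache (LRU->MRU): [X O D L]
  16. access Y: MISS, evict X. Cache (LRU->MRU): [O D L Y]
  17. access L: HIT. Cache (LRU->MRU): [O D Y L]
  18. access G: MISS, evict O. Cache (LRU->MRU): [D Y L G]
  19. access C: MISS, evict D. Cache (LRU->MRU): [Y L G C]
  20. access L: HIT. Cache (LRU->MRU): [Y G C L]
  21. access G: HIT. Cache (LRU->MRU): [Y C L G]
  22. access U: MISS, evict Y. Cache (LRU->MRU): [C L G U]
  23. access U: HIT. Cache (LRU->MRU): [C L G U]
  24. access L: HIT. Cache (LRU->MRU): [C G U L]
  25. access L: HIT. Cache (LRU->MRU): [C G U L]
  26. access L: HIT. Cache (LRU->MRU): [C G U L]
  27. access L: HIT. Cache (LRU->MRU): [C G U L]
  28. access J: MISS, evict C. Cache (LRU->MRU): [G U L J]
  29. access L: HIT. Cache (LRU->MRU): [G U J L]
  30. access C: MISS, evict G. Cache (LRU->MRU): [U J L C]
  31. access L: HIT. Cache (LRU->MRU): [U J C L]
  32. access R: MISS, evict U. Cache (LRU->MRU): [J C L R]
  33. access L: HIT. Cache (LRU->MRU): [J C R L]
Total: 20 hits, 13 misses, 9 evictions

Answer: 9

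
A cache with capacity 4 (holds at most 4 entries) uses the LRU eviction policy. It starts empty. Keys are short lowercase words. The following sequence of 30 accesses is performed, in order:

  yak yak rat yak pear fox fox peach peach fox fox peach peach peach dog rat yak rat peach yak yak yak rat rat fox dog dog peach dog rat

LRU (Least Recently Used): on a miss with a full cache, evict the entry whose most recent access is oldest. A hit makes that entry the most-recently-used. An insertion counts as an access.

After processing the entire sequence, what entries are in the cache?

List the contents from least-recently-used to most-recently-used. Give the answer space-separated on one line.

Answer: fox peach dog rat

Derivation:
LRU simulation (capacity=4):
  1. access yak: MISS. Cache (LRU->MRU): [yak]
  2. access yak: HIT. Cache (LRU->MRU): [yak]
  3. access rat: MISS. Cache (LRU->MRU): [yak rat]
  4. access yak: HIT. Cache (LRU->MRU): [rat yak]
  5. access pear: MISS. Cache (LRU->MRU): [rat yak pear]
  6. access fox: MISS. Cache (LRU->MRU): [rat yak pear fox]
  7. access fox: HIT. Cache (LRU->MRU): [rat yak pear fox]
  8. access peach: MISS, evict rat. Cache (LRU->MRU): [yak pear fox peach]
  9. access peach: HIT. Cache (LRU->MRU): [yak pear fox peach]
  10. access fox: HIT. Cache (LRU->MRU): [yak pear peach fox]
  11. access fox: HIT. Cache (LRU->MRU): [yak pear peach fox]
  12. access peach: HIT. Cache (LRU->MRU): [yak pear fox peach]
  13. access peach: HIT. Cache (LRU->MRU): [yak pear fox peach]
  14. access peach: HIT. Cache (LRU->MRU): [yak pear fox peach]
  15. access dog: MISS, evict yak. Cache (LRU->MRU): [pear fox peach dog]
  16. access rat: MISS, evict pear. Cache (LRU->MRU): [fox peach dog rat]
  17. access yak: MISS, evict fox. Cache (LRU->MRU): [peach dog rat yak]
  18. access rat: HIT. Cache (LRU->MRU): [peach dog yak rat]
  19. access peach: HIT. Cache (LRU->MRU): [dog yak rat peach]
  20. access yak: HIT. Cache (LRU->MRU): [dog rat peach yak]
  21. access yak: HIT. Cache (LRU->MRU): [dog rat peach yak]
  22. access yak: HIT. Cache (LRU->MRU): [dog rat peach yak]
  23. access rat: HIT. Cache (LRU->MRU): [dog peach yak rat]
  24. access rat: HIT. Cache (LRU->MRU): [dog peach yak rat]
  25. access fox: MISS, evict dog. Cache (LRU->MRU): [peach yak rat fox]
  26. access dog: MISS, evict peach. Cache (LRU->MRU): [yak rat fox dog]
  27. access dog: HIT. Cache (LRU->MRU): [yak rat fox dog]
  28. access peach: MISS, evict yak. Cache (LRU->MRU): [rat fox dog peach]
  29. access dog: HIT. Cache (LRU->MRU): [rat fox peach dog]
  30. access rat: HIT. Cache (LRU->MRU): [fox peach dog rat]
Total: 19 hits, 11 misses, 7 evictions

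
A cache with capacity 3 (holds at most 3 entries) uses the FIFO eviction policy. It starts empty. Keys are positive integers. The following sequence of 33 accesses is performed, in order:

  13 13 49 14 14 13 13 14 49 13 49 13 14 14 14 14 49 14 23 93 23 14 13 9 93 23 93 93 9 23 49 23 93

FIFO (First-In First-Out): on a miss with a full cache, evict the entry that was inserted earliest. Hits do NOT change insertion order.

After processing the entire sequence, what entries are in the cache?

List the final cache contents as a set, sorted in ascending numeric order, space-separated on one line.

Answer: 23 49 93

Derivation:
FIFO simulation (capacity=3):
  1. access 13: MISS. Cache (old->new): [13]
  2. access 13: HIT. Cache (old->new): [13]
  3. access 49: MISS. Cache (old->new): [13 49]
  4. access 14: MISS. Cache (old->new): [13 49 14]
  5. access 14: HIT. Cache (old->new): [13 49 14]
  6. access 13: HIT. Cache (old->new): [13 49 14]
  7. access 13: HIT. Cache (old->new): [13 49 14]
  8. access 14: HIT. Cache (old->new): [13 49 14]
  9. access 49: HIT. Cache (old->new): [13 49 14]
  10. access 13: HIT. Cache (old->new): [13 49 14]
  11. access 49: HIT. Cache (old->new): [13 49 14]
  12. access 13: HIT. Cache (old->new): [13 49 14]
  13. access 14: HIT. Cache (old->new): [13 49 14]
  14. access 14: HIT. Cache (old->new): [13 49 14]
  15. access 14: HIT. Cache (old->new): [13 49 14]
  16. access 14: HIT. Cache (old->new): [13 49 14]
  17. access 49: HIT. Cache (old->new): [13 49 14]
  18. access 14: HIT. Cache (old->new): [13 49 14]
  19. access 23: MISS, evict 13. Cache (old->new): [49 14 23]
  20. access 93: MISS, evict 49. Cache (old->new): [14 23 93]
  21. access 23: HIT. Cache (old->new): [14 23 93]
  22. access 14: HIT. Cache (old->new): [14 23 93]
  23. access 13: MISS, evict 14. Cache (old->new): [23 93 13]
  24. access 9: MISS, evict 23. Cache (old->new): [93 13 9]
  25. access 93: HIT. Cache (old->new): [93 13 9]
  26. access 23: MISS, evict 93. Cache (old->new): [13 9 23]
  27. access 93: MISS, evict 13. Cache (old->new): [9 23 93]
  28. access 93: HIT. Cache (old->new): [9 23 93]
  29. access 9: HIT. Cache (old->new): [9 23 93]
  30. access 23: HIT. Cache (old->new): [9 23 93]
  31. access 49: MISS, evict 9. Cache (old->new): [23 93 49]
  32. access 23: HIT. Cache (old->new): [23 93 49]
  33. access 93: HIT. Cache (old->new): [23 93 49]
Total: 23 hits, 10 misses, 7 evictions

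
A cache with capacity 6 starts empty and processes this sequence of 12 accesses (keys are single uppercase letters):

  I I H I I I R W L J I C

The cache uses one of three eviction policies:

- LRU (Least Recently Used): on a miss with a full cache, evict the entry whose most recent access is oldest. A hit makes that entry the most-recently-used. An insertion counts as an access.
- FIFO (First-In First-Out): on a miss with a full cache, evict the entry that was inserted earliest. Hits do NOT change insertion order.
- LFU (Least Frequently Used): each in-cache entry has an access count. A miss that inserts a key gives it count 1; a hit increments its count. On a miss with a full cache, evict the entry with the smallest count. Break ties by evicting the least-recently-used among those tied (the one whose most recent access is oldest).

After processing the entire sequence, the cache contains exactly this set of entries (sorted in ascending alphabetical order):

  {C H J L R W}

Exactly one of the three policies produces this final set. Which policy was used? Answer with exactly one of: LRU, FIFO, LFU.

Simulating under each policy and comparing final sets:
  LRU: final set = {C I J L R W} -> differs
  FIFO: final set = {C H J L R W} -> MATCHES target
  LFU: final set = {C I J L R W} -> differs
Only FIFO produces the target set.

Answer: FIFO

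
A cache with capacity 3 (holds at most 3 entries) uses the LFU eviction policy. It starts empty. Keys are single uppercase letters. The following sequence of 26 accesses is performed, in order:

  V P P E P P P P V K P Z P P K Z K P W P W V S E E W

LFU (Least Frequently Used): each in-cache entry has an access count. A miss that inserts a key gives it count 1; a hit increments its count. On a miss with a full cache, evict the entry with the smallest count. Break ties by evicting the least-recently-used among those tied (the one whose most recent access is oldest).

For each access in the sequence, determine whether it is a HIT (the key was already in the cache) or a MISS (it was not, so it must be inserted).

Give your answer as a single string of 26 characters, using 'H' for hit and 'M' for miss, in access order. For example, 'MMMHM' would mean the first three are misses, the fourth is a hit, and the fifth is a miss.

LFU simulation (capacity=3):
  1. access V: MISS. Cache: [V(c=1)]
  2. access P: MISS. Cache: [V(c=1) P(c=1)]
  3. access P: HIT, count now 2. Cache: [V(c=1) P(c=2)]
  4. access E: MISS. Cache: [V(c=1) E(c=1) P(c=2)]
  5. access P: HIT, count now 3. Cache: [V(c=1) E(c=1) P(c=3)]
  6. access P: HIT, count now 4. Cache: [V(c=1) E(c=1) P(c=4)]
  7. access P: HIT, count now 5. Cache: [V(c=1) E(c=1) P(c=5)]
  8. access P: HIT, count now 6. Cache: [V(c=1) E(c=1) P(c=6)]
  9. access V: HIT, count now 2. Cache: [E(c=1) V(c=2) P(c=6)]
  10. access K: MISS, evict E(c=1). Cache: [K(c=1) V(c=2) P(c=6)]
  11. access P: HIT, count now 7. Cache: [K(c=1) V(c=2) P(c=7)]
  12. access Z: MISS, evict K(c=1). Cache: [Z(c=1) V(c=2) P(c=7)]
  13. access P: HIT, count now 8. Cache: [Z(c=1) V(c=2) P(c=8)]
  14. access P: HIT, count now 9. Cache: [Z(c=1) V(c=2) P(c=9)]
  15. access K: MISS, evict Z(c=1). Cache: [K(c=1) V(c=2) P(c=9)]
  16. access Z: MISS, evict K(c=1). Cache: [Z(c=1) V(c=2) P(c=9)]
  17. access K: MISS, evict Z(c=1). Cache: [K(c=1) V(c=2) P(c=9)]
  18. access P: HIT, count now 10. Cache: [K(c=1) V(c=2) P(c=10)]
  19. access W: MISS, evict K(c=1). Cache: [W(c=1) V(c=2) P(c=10)]
  20. access P: HIT, count now 11. Cache: [W(c=1) V(c=2) P(c=11)]
  21. access W: HIT, count now 2. Cache: [V(c=2) W(c=2) P(c=11)]
  22. access V: HIT, count now 3. Cache: [W(c=2) V(c=3) P(c=11)]
  23. access S: MISS, evict W(c=2). Cache: [S(c=1) V(c=3) P(c=11)]
  24. access E: MISS, evict S(c=1). Cache: [E(c=1) V(c=3) P(c=11)]
  25. access E: HIT, count now 2. Cache: [E(c=2) V(c=3) P(c=11)]
  26. access W: MISS, evict E(c=2). Cache: [W(c=1) V(c=3) P(c=11)]
Total: 14 hits, 12 misses, 9 evictions

Answer: MMHMHHHHHMHMHHMMMHMHHHMMHM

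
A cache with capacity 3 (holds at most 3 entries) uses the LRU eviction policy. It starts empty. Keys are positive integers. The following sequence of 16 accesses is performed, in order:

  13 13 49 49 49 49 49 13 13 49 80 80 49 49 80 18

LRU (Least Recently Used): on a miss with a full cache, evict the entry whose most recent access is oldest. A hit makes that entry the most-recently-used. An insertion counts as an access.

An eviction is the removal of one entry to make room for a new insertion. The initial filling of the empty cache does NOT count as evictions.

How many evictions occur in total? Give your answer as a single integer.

Answer: 1

Derivation:
LRU simulation (capacity=3):
  1. access 13: MISS. Cache (LRU->MRU): [13]
  2. access 13: HIT. Cache (LRU->MRU): [13]
  3. access 49: MISS. Cache (LRU->MRU): [13 49]
  4. access 49: HIT. Cache (LRU->MRU): [13 49]
  5. access 49: HIT. Cache (LRU->MRU): [13 49]
  6. access 49: HIT. Cache (LRU->MRU): [13 49]
  7. access 49: HIT. Cache (LRU->MRU): [13 49]
  8. access 13: HIT. Cache (LRU->MRU): [49 13]
  9. access 13: HIT. Cache (LRU->MRU): [49 13]
  10. access 49: HIT. Cache (LRU->MRU): [13 49]
  11. access 80: MISS. Cache (LRU->MRU): [13 49 80]
  12. access 80: HIT. Cache (LRU->MRU): [13 49 80]
  13. access 49: HIT. Cache (LRU->MRU): [13 80 49]
  14. access 49: HIT. Cache (LRU->MRU): [13 80 49]
  15. access 80: HIT. Cache (LRU->MRU): [13 49 80]
  16. access 18: MISS, evict 13. Cache (LRU->MRU): [49 80 18]
Total: 12 hits, 4 misses, 1 evictions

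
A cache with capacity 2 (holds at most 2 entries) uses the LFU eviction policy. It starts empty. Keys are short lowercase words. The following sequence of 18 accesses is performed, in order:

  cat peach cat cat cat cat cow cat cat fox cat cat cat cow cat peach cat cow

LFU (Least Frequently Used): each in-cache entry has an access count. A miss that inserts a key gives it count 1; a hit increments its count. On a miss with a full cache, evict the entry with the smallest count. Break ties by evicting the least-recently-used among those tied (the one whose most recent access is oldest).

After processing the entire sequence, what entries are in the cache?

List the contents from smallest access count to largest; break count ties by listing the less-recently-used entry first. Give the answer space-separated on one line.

Answer: cow cat

Derivation:
LFU simulation (capacity=2):
  1. access cat: MISS. Cache: [cat(c=1)]
  2. access peach: MISS. Cache: [cat(c=1) peach(c=1)]
  3. access cat: HIT, count now 2. Cache: [peach(c=1) cat(c=2)]
  4. access cat: HIT, count now 3. Cache: [peach(c=1) cat(c=3)]
  5. access cat: HIT, count now 4. Cache: [peach(c=1) cat(c=4)]
  6. access cat: HIT, count now 5. Cache: [peach(c=1) cat(c=5)]
  7. access cow: MISS, evict peach(c=1). Cache: [cow(c=1) cat(c=5)]
  8. access cat: HIT, count now 6. Cache: [cow(c=1) cat(c=6)]
  9. access cat: HIT, count now 7. Cache: [cow(c=1) cat(c=7)]
  10. access fox: MISS, evict cow(c=1). Cache: [fox(c=1) cat(c=7)]
  11. access cat: HIT, count now 8. Cache: [fox(c=1) cat(c=8)]
  12. access cat: HIT, count now 9. Cache: [fox(c=1) cat(c=9)]
  13. access cat: HIT, count now 10. Cache: [fox(c=1) cat(c=10)]
  14. access cow: MISS, evict fox(c=1). Cache: [cow(c=1) cat(c=10)]
  15. access cat: HIT, count now 11. Cache: [cow(c=1) cat(c=11)]
  16. access peach: MISS, evict cow(c=1). Cache: [peach(c=1) cat(c=11)]
  17. access cat: HIT, count now 12. Cache: [peach(c=1) cat(c=12)]
  18. access cow: MISS, evict peach(c=1). Cache: [cow(c=1) cat(c=12)]
Total: 11 hits, 7 misses, 5 evictions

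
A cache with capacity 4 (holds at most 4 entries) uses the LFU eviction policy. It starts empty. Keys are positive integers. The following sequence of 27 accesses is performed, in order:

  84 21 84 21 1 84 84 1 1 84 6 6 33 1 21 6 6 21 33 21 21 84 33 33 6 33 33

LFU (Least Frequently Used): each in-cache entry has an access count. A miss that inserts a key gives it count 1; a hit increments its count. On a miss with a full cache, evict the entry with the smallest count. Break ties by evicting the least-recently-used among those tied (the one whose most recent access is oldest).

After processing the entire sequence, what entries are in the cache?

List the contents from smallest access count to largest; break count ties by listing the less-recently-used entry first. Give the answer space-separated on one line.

Answer: 1 33 6 84

Derivation:
LFU simulation (capacity=4):
  1. access 84: MISS. Cache: [84(c=1)]
  2. access 21: MISS. Cache: [84(c=1) 21(c=1)]
  3. access 84: HIT, count now 2. Cache: [21(c=1) 84(c=2)]
  4. access 21: HIT, count now 2. Cache: [84(c=2) 21(c=2)]
  5. access 1: MISS. Cache: [1(c=1) 84(c=2) 21(c=2)]
  6. access 84: HIT, count now 3. Cache: [1(c=1) 21(c=2) 84(c=3)]
  7. access 84: HIT, count now 4. Cache: [1(c=1) 21(c=2) 84(c=4)]
  8. access 1: HIT, count now 2. Cache: [21(c=2) 1(c=2) 84(c=4)]
  9. access 1: HIT, count now 3. Cache: [21(c=2) 1(c=3) 84(c=4)]
  10. access 84: HIT, count now 5. Cache: [21(c=2) 1(c=3) 84(c=5)]
  11. access 6: MISS. Cache: [6(c=1) 21(c=2) 1(c=3) 84(c=5)]
  12. access 6: HIT, count now 2. Cache: [21(c=2) 6(c=2) 1(c=3) 84(c=5)]
  13. access 33: MISS, evict 21(c=2). Cache: [33(c=1) 6(c=2) 1(c=3) 84(c=5)]
  14. access 1: HIT, count now 4. Cache: [33(c=1) 6(c=2) 1(c=4) 84(c=5)]
  15. access 21: MISS, evict 33(c=1). Cache: [21(c=1) 6(c=2) 1(c=4) 84(c=5)]
  16. access 6: HIT, count now 3. Cache: [21(c=1) 6(c=3) 1(c=4) 84(c=5)]
  17. access 6: HIT, count now 4. Cache: [21(c=1) 1(c=4) 6(c=4) 84(c=5)]
  18. access 21: HIT, count now 2. Cache: [21(c=2) 1(c=4) 6(c=4) 84(c=5)]
  19. access 33: MISS, evict 21(c=2). Cache: [33(c=1) 1(c=4) 6(c=4) 84(c=5)]
  20. access 21: MISS, evict 33(c=1). Cache: [21(c=1) 1(c=4) 6(c=4) 84(c=5)]
  21. access 21: HIT, count now 2. Cache: [21(c=2) 1(c=4) 6(c=4) 84(c=5)]
  22. access 84: HIT, count now 6. Cache: [21(c=2) 1(c=4) 6(c=4) 84(c=6)]
  23. access 33: MISS, evict 21(c=2). Cache: [33(c=1) 1(c=4) 6(c=4) 84(c=6)]
  24. access 33: HIT, count now 2. Cache: [33(c=2) 1(c=4) 6(c=4) 84(c=6)]
  25. access 6: HIT, count now 5. Cache: [33(c=2) 1(c=4) 6(c=5) 84(c=6)]
  26. access 33: HIT, count now 3. Cache: [33(c=3) 1(c=4) 6(c=5) 84(c=6)]
  27. access 33: HIT, count now 4. Cache: [1(c=4) 33(c=4) 6(c=5) 84(c=6)]
Total: 18 hits, 9 misses, 5 evictions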